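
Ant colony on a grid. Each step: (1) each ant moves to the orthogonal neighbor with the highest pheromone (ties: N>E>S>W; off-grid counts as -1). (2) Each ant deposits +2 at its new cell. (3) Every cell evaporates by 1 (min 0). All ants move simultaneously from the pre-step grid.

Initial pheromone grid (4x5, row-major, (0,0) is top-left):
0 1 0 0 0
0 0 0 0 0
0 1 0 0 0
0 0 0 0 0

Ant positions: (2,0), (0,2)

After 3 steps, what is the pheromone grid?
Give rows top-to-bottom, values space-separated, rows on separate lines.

After step 1: ants at (2,1),(0,1)
  0 2 0 0 0
  0 0 0 0 0
  0 2 0 0 0
  0 0 0 0 0
After step 2: ants at (1,1),(0,2)
  0 1 1 0 0
  0 1 0 0 0
  0 1 0 0 0
  0 0 0 0 0
After step 3: ants at (0,1),(0,1)
  0 4 0 0 0
  0 0 0 0 0
  0 0 0 0 0
  0 0 0 0 0

0 4 0 0 0
0 0 0 0 0
0 0 0 0 0
0 0 0 0 0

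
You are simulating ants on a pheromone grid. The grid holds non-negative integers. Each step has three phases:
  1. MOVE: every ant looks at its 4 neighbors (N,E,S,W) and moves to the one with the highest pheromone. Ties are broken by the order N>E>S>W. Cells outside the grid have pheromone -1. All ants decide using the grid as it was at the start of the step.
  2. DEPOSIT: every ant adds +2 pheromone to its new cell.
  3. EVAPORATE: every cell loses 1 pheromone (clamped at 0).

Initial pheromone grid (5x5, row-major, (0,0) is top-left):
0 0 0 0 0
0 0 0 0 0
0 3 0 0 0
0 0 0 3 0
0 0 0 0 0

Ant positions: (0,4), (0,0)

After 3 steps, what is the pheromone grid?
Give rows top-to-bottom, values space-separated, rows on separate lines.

After step 1: ants at (1,4),(0,1)
  0 1 0 0 0
  0 0 0 0 1
  0 2 0 0 0
  0 0 0 2 0
  0 0 0 0 0
After step 2: ants at (0,4),(0,2)
  0 0 1 0 1
  0 0 0 0 0
  0 1 0 0 0
  0 0 0 1 0
  0 0 0 0 0
After step 3: ants at (1,4),(0,3)
  0 0 0 1 0
  0 0 0 0 1
  0 0 0 0 0
  0 0 0 0 0
  0 0 0 0 0

0 0 0 1 0
0 0 0 0 1
0 0 0 0 0
0 0 0 0 0
0 0 0 0 0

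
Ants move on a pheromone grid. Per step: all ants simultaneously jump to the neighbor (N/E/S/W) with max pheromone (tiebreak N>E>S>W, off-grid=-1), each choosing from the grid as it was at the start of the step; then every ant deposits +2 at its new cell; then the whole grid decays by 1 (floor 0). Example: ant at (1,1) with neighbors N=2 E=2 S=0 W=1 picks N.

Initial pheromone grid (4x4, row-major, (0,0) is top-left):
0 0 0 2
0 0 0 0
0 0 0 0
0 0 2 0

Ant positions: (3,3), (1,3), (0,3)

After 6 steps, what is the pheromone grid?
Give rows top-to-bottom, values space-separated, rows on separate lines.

After step 1: ants at (3,2),(0,3),(1,3)
  0 0 0 3
  0 0 0 1
  0 0 0 0
  0 0 3 0
After step 2: ants at (2,2),(1,3),(0,3)
  0 0 0 4
  0 0 0 2
  0 0 1 0
  0 0 2 0
After step 3: ants at (3,2),(0,3),(1,3)
  0 0 0 5
  0 0 0 3
  0 0 0 0
  0 0 3 0
After step 4: ants at (2,2),(1,3),(0,3)
  0 0 0 6
  0 0 0 4
  0 0 1 0
  0 0 2 0
After step 5: ants at (3,2),(0,3),(1,3)
  0 0 0 7
  0 0 0 5
  0 0 0 0
  0 0 3 0
After step 6: ants at (2,2),(1,3),(0,3)
  0 0 0 8
  0 0 0 6
  0 0 1 0
  0 0 2 0

0 0 0 8
0 0 0 6
0 0 1 0
0 0 2 0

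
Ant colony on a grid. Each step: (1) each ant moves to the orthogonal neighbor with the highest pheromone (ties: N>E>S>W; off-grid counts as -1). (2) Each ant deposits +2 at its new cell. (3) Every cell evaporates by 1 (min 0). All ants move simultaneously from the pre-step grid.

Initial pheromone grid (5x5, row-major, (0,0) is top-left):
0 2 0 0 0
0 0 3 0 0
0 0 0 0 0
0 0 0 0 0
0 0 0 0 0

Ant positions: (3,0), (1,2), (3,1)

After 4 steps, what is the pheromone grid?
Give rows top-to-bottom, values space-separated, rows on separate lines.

After step 1: ants at (2,0),(0,2),(2,1)
  0 1 1 0 0
  0 0 2 0 0
  1 1 0 0 0
  0 0 0 0 0
  0 0 0 0 0
After step 2: ants at (2,1),(1,2),(2,0)
  0 0 0 0 0
  0 0 3 0 0
  2 2 0 0 0
  0 0 0 0 0
  0 0 0 0 0
After step 3: ants at (2,0),(0,2),(2,1)
  0 0 1 0 0
  0 0 2 0 0
  3 3 0 0 0
  0 0 0 0 0
  0 0 0 0 0
After step 4: ants at (2,1),(1,2),(2,0)
  0 0 0 0 0
  0 0 3 0 0
  4 4 0 0 0
  0 0 0 0 0
  0 0 0 0 0

0 0 0 0 0
0 0 3 0 0
4 4 0 0 0
0 0 0 0 0
0 0 0 0 0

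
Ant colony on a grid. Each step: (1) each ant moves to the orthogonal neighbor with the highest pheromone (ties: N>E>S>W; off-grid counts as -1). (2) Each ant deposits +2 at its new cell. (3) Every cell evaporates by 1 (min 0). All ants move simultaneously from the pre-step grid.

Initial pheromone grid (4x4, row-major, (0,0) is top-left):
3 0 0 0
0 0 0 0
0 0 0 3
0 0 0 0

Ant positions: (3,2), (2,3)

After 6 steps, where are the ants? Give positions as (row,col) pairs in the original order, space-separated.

Step 1: ant0:(3,2)->N->(2,2) | ant1:(2,3)->N->(1,3)
  grid max=2 at (0,0)
Step 2: ant0:(2,2)->E->(2,3) | ant1:(1,3)->S->(2,3)
  grid max=5 at (2,3)
Step 3: ant0:(2,3)->N->(1,3) | ant1:(2,3)->N->(1,3)
  grid max=4 at (2,3)
Step 4: ant0:(1,3)->S->(2,3) | ant1:(1,3)->S->(2,3)
  grid max=7 at (2,3)
Step 5: ant0:(2,3)->N->(1,3) | ant1:(2,3)->N->(1,3)
  grid max=6 at (2,3)
Step 6: ant0:(1,3)->S->(2,3) | ant1:(1,3)->S->(2,3)
  grid max=9 at (2,3)

(2,3) (2,3)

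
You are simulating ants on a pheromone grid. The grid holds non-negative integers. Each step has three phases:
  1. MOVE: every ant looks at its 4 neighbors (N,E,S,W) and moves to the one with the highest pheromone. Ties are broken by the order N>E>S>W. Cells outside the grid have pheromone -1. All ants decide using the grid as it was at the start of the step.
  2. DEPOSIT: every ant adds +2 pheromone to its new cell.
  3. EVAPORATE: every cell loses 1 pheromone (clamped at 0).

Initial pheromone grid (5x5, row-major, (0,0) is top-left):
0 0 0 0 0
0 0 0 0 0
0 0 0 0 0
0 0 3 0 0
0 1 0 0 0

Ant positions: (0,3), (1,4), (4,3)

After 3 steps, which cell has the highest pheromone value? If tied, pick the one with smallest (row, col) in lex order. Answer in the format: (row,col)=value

Answer: (0,4)=5

Derivation:
Step 1: ant0:(0,3)->E->(0,4) | ant1:(1,4)->N->(0,4) | ant2:(4,3)->N->(3,3)
  grid max=3 at (0,4)
Step 2: ant0:(0,4)->S->(1,4) | ant1:(0,4)->S->(1,4) | ant2:(3,3)->W->(3,2)
  grid max=3 at (1,4)
Step 3: ant0:(1,4)->N->(0,4) | ant1:(1,4)->N->(0,4) | ant2:(3,2)->N->(2,2)
  grid max=5 at (0,4)
Final grid:
  0 0 0 0 5
  0 0 0 0 2
  0 0 1 0 0
  0 0 2 0 0
  0 0 0 0 0
Max pheromone 5 at (0,4)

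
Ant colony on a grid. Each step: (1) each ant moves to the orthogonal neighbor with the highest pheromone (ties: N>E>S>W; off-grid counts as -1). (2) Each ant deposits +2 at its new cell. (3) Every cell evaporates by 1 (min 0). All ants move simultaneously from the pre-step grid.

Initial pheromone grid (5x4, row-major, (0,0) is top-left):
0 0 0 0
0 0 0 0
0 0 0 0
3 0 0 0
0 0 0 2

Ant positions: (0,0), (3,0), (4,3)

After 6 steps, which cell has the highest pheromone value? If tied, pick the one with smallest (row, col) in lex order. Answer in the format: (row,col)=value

Step 1: ant0:(0,0)->E->(0,1) | ant1:(3,0)->N->(2,0) | ant2:(4,3)->N->(3,3)
  grid max=2 at (3,0)
Step 2: ant0:(0,1)->E->(0,2) | ant1:(2,0)->S->(3,0) | ant2:(3,3)->S->(4,3)
  grid max=3 at (3,0)
Step 3: ant0:(0,2)->E->(0,3) | ant1:(3,0)->N->(2,0) | ant2:(4,3)->N->(3,3)
  grid max=2 at (3,0)
Step 4: ant0:(0,3)->S->(1,3) | ant1:(2,0)->S->(3,0) | ant2:(3,3)->S->(4,3)
  grid max=3 at (3,0)
Step 5: ant0:(1,3)->N->(0,3) | ant1:(3,0)->N->(2,0) | ant2:(4,3)->N->(3,3)
  grid max=2 at (3,0)
Step 6: ant0:(0,3)->S->(1,3) | ant1:(2,0)->S->(3,0) | ant2:(3,3)->S->(4,3)
  grid max=3 at (3,0)
Final grid:
  0 0 0 0
  0 0 0 1
  0 0 0 0
  3 0 0 0
  0 0 0 2
Max pheromone 3 at (3,0)

Answer: (3,0)=3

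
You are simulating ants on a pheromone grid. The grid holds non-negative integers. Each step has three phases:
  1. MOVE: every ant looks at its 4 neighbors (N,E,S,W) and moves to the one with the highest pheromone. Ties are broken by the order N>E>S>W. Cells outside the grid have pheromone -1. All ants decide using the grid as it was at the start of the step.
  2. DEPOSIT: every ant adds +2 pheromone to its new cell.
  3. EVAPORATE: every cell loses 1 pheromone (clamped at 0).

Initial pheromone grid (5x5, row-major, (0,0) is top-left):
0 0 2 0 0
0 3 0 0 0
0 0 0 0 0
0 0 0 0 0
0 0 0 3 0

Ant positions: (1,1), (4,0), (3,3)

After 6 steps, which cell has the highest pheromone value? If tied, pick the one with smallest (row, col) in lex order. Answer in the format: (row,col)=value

Answer: (1,1)=7

Derivation:
Step 1: ant0:(1,1)->N->(0,1) | ant1:(4,0)->N->(3,0) | ant2:(3,3)->S->(4,3)
  grid max=4 at (4,3)
Step 2: ant0:(0,1)->S->(1,1) | ant1:(3,0)->N->(2,0) | ant2:(4,3)->N->(3,3)
  grid max=3 at (1,1)
Step 3: ant0:(1,1)->N->(0,1) | ant1:(2,0)->N->(1,0) | ant2:(3,3)->S->(4,3)
  grid max=4 at (4,3)
Step 4: ant0:(0,1)->S->(1,1) | ant1:(1,0)->E->(1,1) | ant2:(4,3)->N->(3,3)
  grid max=5 at (1,1)
Step 5: ant0:(1,1)->N->(0,1) | ant1:(1,1)->N->(0,1) | ant2:(3,3)->S->(4,3)
  grid max=4 at (1,1)
Step 6: ant0:(0,1)->S->(1,1) | ant1:(0,1)->S->(1,1) | ant2:(4,3)->N->(3,3)
  grid max=7 at (1,1)
Final grid:
  0 2 0 0 0
  0 7 0 0 0
  0 0 0 0 0
  0 0 0 1 0
  0 0 0 3 0
Max pheromone 7 at (1,1)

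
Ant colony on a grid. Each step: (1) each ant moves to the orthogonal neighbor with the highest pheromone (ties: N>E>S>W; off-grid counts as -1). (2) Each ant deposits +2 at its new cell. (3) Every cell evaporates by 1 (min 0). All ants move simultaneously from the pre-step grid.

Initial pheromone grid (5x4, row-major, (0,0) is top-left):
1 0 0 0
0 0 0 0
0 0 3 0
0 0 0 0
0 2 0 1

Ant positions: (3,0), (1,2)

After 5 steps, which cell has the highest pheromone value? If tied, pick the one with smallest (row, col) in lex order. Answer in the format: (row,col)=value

Answer: (2,2)=4

Derivation:
Step 1: ant0:(3,0)->N->(2,0) | ant1:(1,2)->S->(2,2)
  grid max=4 at (2,2)
Step 2: ant0:(2,0)->N->(1,0) | ant1:(2,2)->N->(1,2)
  grid max=3 at (2,2)
Step 3: ant0:(1,0)->N->(0,0) | ant1:(1,2)->S->(2,2)
  grid max=4 at (2,2)
Step 4: ant0:(0,0)->E->(0,1) | ant1:(2,2)->N->(1,2)
  grid max=3 at (2,2)
Step 5: ant0:(0,1)->E->(0,2) | ant1:(1,2)->S->(2,2)
  grid max=4 at (2,2)
Final grid:
  0 0 1 0
  0 0 0 0
  0 0 4 0
  0 0 0 0
  0 0 0 0
Max pheromone 4 at (2,2)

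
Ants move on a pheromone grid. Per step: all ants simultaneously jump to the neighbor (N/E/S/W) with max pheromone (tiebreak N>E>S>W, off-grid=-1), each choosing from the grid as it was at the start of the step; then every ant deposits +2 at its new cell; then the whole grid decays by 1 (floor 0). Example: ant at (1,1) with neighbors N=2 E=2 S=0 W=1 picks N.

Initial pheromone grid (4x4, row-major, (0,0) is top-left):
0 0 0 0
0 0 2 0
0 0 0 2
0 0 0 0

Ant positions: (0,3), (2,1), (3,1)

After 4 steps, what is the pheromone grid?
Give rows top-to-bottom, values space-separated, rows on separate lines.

After step 1: ants at (1,3),(1,1),(2,1)
  0 0 0 0
  0 1 1 1
  0 1 0 1
  0 0 0 0
After step 2: ants at (2,3),(1,2),(1,1)
  0 0 0 0
  0 2 2 0
  0 0 0 2
  0 0 0 0
After step 3: ants at (1,3),(1,1),(1,2)
  0 0 0 0
  0 3 3 1
  0 0 0 1
  0 0 0 0
After step 4: ants at (1,2),(1,2),(1,1)
  0 0 0 0
  0 4 6 0
  0 0 0 0
  0 0 0 0

0 0 0 0
0 4 6 0
0 0 0 0
0 0 0 0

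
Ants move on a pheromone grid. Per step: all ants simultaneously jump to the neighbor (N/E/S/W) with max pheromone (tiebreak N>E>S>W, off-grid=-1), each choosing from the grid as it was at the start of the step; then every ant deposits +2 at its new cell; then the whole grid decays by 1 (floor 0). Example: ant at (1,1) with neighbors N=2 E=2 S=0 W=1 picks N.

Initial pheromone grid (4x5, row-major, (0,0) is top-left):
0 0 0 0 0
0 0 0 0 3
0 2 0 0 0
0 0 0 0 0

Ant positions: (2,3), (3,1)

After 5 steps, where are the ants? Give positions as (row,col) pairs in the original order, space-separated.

Step 1: ant0:(2,3)->N->(1,3) | ant1:(3,1)->N->(2,1)
  grid max=3 at (2,1)
Step 2: ant0:(1,3)->E->(1,4) | ant1:(2,1)->N->(1,1)
  grid max=3 at (1,4)
Step 3: ant0:(1,4)->N->(0,4) | ant1:(1,1)->S->(2,1)
  grid max=3 at (2,1)
Step 4: ant0:(0,4)->S->(1,4) | ant1:(2,1)->N->(1,1)
  grid max=3 at (1,4)
Step 5: ant0:(1,4)->N->(0,4) | ant1:(1,1)->S->(2,1)
  grid max=3 at (2,1)

(0,4) (2,1)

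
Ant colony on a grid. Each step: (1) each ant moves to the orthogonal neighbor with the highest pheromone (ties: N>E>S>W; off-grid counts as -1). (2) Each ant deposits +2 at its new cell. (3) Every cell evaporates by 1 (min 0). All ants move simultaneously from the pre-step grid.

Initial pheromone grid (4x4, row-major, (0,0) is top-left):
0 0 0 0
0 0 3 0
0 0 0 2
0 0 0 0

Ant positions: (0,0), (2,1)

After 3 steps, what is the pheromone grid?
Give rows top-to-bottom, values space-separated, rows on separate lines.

After step 1: ants at (0,1),(1,1)
  0 1 0 0
  0 1 2 0
  0 0 0 1
  0 0 0 0
After step 2: ants at (1,1),(1,2)
  0 0 0 0
  0 2 3 0
  0 0 0 0
  0 0 0 0
After step 3: ants at (1,2),(1,1)
  0 0 0 0
  0 3 4 0
  0 0 0 0
  0 0 0 0

0 0 0 0
0 3 4 0
0 0 0 0
0 0 0 0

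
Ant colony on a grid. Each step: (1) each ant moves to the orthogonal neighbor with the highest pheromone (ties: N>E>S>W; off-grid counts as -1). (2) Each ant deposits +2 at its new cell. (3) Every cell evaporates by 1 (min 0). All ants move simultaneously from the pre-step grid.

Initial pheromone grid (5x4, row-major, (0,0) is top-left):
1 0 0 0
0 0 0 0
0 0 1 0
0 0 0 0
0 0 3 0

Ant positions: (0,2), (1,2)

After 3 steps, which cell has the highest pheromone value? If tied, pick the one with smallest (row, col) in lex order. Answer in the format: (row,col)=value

Step 1: ant0:(0,2)->E->(0,3) | ant1:(1,2)->S->(2,2)
  grid max=2 at (2,2)
Step 2: ant0:(0,3)->S->(1,3) | ant1:(2,2)->N->(1,2)
  grid max=1 at (1,2)
Step 3: ant0:(1,3)->W->(1,2) | ant1:(1,2)->E->(1,3)
  grid max=2 at (1,2)
Final grid:
  0 0 0 0
  0 0 2 2
  0 0 0 0
  0 0 0 0
  0 0 0 0
Max pheromone 2 at (1,2)

Answer: (1,2)=2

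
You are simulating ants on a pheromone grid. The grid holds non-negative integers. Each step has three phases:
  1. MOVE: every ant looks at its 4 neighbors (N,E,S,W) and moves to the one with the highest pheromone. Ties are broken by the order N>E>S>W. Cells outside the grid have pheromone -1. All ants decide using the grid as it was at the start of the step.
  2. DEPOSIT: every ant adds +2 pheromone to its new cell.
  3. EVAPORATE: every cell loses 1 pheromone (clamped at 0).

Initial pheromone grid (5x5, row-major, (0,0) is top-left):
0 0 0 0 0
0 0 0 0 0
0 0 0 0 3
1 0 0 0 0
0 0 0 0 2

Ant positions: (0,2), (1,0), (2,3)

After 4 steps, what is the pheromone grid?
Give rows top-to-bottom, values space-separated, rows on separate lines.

After step 1: ants at (0,3),(0,0),(2,4)
  1 0 0 1 0
  0 0 0 0 0
  0 0 0 0 4
  0 0 0 0 0
  0 0 0 0 1
After step 2: ants at (0,4),(0,1),(1,4)
  0 1 0 0 1
  0 0 0 0 1
  0 0 0 0 3
  0 0 0 0 0
  0 0 0 0 0
After step 3: ants at (1,4),(0,2),(2,4)
  0 0 1 0 0
  0 0 0 0 2
  0 0 0 0 4
  0 0 0 0 0
  0 0 0 0 0
After step 4: ants at (2,4),(0,3),(1,4)
  0 0 0 1 0
  0 0 0 0 3
  0 0 0 0 5
  0 0 0 0 0
  0 0 0 0 0

0 0 0 1 0
0 0 0 0 3
0 0 0 0 5
0 0 0 0 0
0 0 0 0 0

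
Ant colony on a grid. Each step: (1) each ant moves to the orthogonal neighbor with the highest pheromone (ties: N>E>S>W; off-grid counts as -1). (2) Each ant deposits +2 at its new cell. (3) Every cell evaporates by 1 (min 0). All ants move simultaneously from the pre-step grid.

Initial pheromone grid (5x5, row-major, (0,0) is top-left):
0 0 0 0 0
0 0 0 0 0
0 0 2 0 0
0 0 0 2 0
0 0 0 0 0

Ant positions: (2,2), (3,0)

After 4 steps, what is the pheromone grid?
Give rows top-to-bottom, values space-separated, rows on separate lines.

After step 1: ants at (1,2),(2,0)
  0 0 0 0 0
  0 0 1 0 0
  1 0 1 0 0
  0 0 0 1 0
  0 0 0 0 0
After step 2: ants at (2,2),(1,0)
  0 0 0 0 0
  1 0 0 0 0
  0 0 2 0 0
  0 0 0 0 0
  0 0 0 0 0
After step 3: ants at (1,2),(0,0)
  1 0 0 0 0
  0 0 1 0 0
  0 0 1 0 0
  0 0 0 0 0
  0 0 0 0 0
After step 4: ants at (2,2),(0,1)
  0 1 0 0 0
  0 0 0 0 0
  0 0 2 0 0
  0 0 0 0 0
  0 0 0 0 0

0 1 0 0 0
0 0 0 0 0
0 0 2 0 0
0 0 0 0 0
0 0 0 0 0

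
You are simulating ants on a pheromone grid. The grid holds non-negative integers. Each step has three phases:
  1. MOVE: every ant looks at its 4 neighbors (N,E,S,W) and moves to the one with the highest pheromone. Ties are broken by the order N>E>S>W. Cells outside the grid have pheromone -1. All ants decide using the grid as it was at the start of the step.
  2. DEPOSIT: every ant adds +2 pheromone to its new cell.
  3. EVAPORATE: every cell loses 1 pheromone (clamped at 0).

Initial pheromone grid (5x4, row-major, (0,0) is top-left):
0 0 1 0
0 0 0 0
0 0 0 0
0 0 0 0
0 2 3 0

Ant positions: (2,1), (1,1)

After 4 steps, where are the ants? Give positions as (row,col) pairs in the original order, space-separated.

Step 1: ant0:(2,1)->N->(1,1) | ant1:(1,1)->N->(0,1)
  grid max=2 at (4,2)
Step 2: ant0:(1,1)->N->(0,1) | ant1:(0,1)->S->(1,1)
  grid max=2 at (0,1)
Step 3: ant0:(0,1)->S->(1,1) | ant1:(1,1)->N->(0,1)
  grid max=3 at (0,1)
Step 4: ant0:(1,1)->N->(0,1) | ant1:(0,1)->S->(1,1)
  grid max=4 at (0,1)

(0,1) (1,1)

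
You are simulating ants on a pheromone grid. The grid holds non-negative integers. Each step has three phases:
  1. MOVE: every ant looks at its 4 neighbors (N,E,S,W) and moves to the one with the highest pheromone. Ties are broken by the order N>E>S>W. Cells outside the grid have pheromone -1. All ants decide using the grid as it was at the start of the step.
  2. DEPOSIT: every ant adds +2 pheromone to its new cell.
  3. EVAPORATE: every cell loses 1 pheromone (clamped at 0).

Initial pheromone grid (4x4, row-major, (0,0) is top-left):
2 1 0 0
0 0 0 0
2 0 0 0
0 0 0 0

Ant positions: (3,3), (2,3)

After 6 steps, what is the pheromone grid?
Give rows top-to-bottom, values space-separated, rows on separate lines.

After step 1: ants at (2,3),(1,3)
  1 0 0 0
  0 0 0 1
  1 0 0 1
  0 0 0 0
After step 2: ants at (1,3),(2,3)
  0 0 0 0
  0 0 0 2
  0 0 0 2
  0 0 0 0
After step 3: ants at (2,3),(1,3)
  0 0 0 0
  0 0 0 3
  0 0 0 3
  0 0 0 0
After step 4: ants at (1,3),(2,3)
  0 0 0 0
  0 0 0 4
  0 0 0 4
  0 0 0 0
After step 5: ants at (2,3),(1,3)
  0 0 0 0
  0 0 0 5
  0 0 0 5
  0 0 0 0
After step 6: ants at (1,3),(2,3)
  0 0 0 0
  0 0 0 6
  0 0 0 6
  0 0 0 0

0 0 0 0
0 0 0 6
0 0 0 6
0 0 0 0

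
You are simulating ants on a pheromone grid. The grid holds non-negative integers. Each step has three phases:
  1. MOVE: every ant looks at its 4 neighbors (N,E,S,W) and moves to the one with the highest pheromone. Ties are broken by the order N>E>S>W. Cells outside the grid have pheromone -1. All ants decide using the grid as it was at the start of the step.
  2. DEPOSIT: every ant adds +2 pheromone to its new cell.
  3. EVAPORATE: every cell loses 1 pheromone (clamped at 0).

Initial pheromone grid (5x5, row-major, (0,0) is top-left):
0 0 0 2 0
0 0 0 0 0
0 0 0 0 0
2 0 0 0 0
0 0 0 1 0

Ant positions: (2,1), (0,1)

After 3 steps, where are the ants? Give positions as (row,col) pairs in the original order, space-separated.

Step 1: ant0:(2,1)->N->(1,1) | ant1:(0,1)->E->(0,2)
  grid max=1 at (0,2)
Step 2: ant0:(1,1)->N->(0,1) | ant1:(0,2)->E->(0,3)
  grid max=2 at (0,3)
Step 3: ant0:(0,1)->E->(0,2) | ant1:(0,3)->E->(0,4)
  grid max=1 at (0,2)

(0,2) (0,4)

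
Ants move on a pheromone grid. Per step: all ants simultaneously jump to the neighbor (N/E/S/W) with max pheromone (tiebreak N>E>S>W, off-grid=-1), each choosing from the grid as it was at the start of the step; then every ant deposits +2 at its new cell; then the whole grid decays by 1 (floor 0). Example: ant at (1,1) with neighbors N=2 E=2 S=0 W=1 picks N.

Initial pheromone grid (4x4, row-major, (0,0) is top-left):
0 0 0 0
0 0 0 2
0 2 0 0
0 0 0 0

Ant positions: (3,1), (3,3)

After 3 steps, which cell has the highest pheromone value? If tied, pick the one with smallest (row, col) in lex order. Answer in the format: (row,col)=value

Step 1: ant0:(3,1)->N->(2,1) | ant1:(3,3)->N->(2,3)
  grid max=3 at (2,1)
Step 2: ant0:(2,1)->N->(1,1) | ant1:(2,3)->N->(1,3)
  grid max=2 at (1,3)
Step 3: ant0:(1,1)->S->(2,1) | ant1:(1,3)->N->(0,3)
  grid max=3 at (2,1)
Final grid:
  0 0 0 1
  0 0 0 1
  0 3 0 0
  0 0 0 0
Max pheromone 3 at (2,1)

Answer: (2,1)=3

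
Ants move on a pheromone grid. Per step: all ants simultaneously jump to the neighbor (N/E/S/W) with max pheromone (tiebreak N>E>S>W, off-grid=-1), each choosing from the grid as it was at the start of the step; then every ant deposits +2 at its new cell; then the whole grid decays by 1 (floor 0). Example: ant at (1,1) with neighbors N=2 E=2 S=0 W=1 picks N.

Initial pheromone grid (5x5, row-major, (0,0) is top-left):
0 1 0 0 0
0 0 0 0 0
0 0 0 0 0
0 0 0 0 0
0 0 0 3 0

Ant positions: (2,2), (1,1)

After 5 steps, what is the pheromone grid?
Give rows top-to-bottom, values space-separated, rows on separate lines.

After step 1: ants at (1,2),(0,1)
  0 2 0 0 0
  0 0 1 0 0
  0 0 0 0 0
  0 0 0 0 0
  0 0 0 2 0
After step 2: ants at (0,2),(0,2)
  0 1 3 0 0
  0 0 0 0 0
  0 0 0 0 0
  0 0 0 0 0
  0 0 0 1 0
After step 3: ants at (0,1),(0,1)
  0 4 2 0 0
  0 0 0 0 0
  0 0 0 0 0
  0 0 0 0 0
  0 0 0 0 0
After step 4: ants at (0,2),(0,2)
  0 3 5 0 0
  0 0 0 0 0
  0 0 0 0 0
  0 0 0 0 0
  0 0 0 0 0
After step 5: ants at (0,1),(0,1)
  0 6 4 0 0
  0 0 0 0 0
  0 0 0 0 0
  0 0 0 0 0
  0 0 0 0 0

0 6 4 0 0
0 0 0 0 0
0 0 0 0 0
0 0 0 0 0
0 0 0 0 0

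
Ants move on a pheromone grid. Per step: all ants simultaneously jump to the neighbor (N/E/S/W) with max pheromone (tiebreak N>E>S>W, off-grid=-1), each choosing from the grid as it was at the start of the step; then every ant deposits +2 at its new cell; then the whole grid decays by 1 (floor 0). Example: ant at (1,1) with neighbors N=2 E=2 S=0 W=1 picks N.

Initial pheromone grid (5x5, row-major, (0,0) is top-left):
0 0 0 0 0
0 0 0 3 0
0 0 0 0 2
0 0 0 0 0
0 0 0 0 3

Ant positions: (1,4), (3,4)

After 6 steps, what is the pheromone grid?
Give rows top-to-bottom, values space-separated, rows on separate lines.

After step 1: ants at (1,3),(4,4)
  0 0 0 0 0
  0 0 0 4 0
  0 0 0 0 1
  0 0 0 0 0
  0 0 0 0 4
After step 2: ants at (0,3),(3,4)
  0 0 0 1 0
  0 0 0 3 0
  0 0 0 0 0
  0 0 0 0 1
  0 0 0 0 3
After step 3: ants at (1,3),(4,4)
  0 0 0 0 0
  0 0 0 4 0
  0 0 0 0 0
  0 0 0 0 0
  0 0 0 0 4
After step 4: ants at (0,3),(3,4)
  0 0 0 1 0
  0 0 0 3 0
  0 0 0 0 0
  0 0 0 0 1
  0 0 0 0 3
After step 5: ants at (1,3),(4,4)
  0 0 0 0 0
  0 0 0 4 0
  0 0 0 0 0
  0 0 0 0 0
  0 0 0 0 4
After step 6: ants at (0,3),(3,4)
  0 0 0 1 0
  0 0 0 3 0
  0 0 0 0 0
  0 0 0 0 1
  0 0 0 0 3

0 0 0 1 0
0 0 0 3 0
0 0 0 0 0
0 0 0 0 1
0 0 0 0 3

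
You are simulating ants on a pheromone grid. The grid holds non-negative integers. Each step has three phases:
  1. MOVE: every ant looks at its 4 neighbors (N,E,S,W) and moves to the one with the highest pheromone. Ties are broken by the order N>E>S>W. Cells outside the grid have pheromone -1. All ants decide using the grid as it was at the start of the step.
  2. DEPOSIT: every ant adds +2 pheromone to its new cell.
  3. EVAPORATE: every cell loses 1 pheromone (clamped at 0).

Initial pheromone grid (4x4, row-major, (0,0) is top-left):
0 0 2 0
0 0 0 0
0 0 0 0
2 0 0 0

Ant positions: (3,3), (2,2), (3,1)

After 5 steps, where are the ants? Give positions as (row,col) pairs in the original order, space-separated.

Step 1: ant0:(3,3)->N->(2,3) | ant1:(2,2)->N->(1,2) | ant2:(3,1)->W->(3,0)
  grid max=3 at (3,0)
Step 2: ant0:(2,3)->N->(1,3) | ant1:(1,2)->N->(0,2) | ant2:(3,0)->N->(2,0)
  grid max=2 at (0,2)
Step 3: ant0:(1,3)->N->(0,3) | ant1:(0,2)->E->(0,3) | ant2:(2,0)->S->(3,0)
  grid max=3 at (0,3)
Step 4: ant0:(0,3)->W->(0,2) | ant1:(0,3)->W->(0,2) | ant2:(3,0)->N->(2,0)
  grid max=4 at (0,2)
Step 5: ant0:(0,2)->E->(0,3) | ant1:(0,2)->E->(0,3) | ant2:(2,0)->S->(3,0)
  grid max=5 at (0,3)

(0,3) (0,3) (3,0)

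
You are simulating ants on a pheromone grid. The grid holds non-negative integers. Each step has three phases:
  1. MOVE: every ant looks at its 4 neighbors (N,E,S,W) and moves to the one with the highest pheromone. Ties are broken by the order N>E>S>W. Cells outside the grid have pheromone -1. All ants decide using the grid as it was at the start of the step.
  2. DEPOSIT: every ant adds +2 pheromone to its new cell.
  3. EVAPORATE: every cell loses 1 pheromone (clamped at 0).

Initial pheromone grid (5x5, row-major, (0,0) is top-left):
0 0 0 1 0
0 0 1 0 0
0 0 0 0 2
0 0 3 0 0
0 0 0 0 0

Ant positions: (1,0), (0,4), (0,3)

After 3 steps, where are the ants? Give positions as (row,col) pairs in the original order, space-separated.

Step 1: ant0:(1,0)->N->(0,0) | ant1:(0,4)->W->(0,3) | ant2:(0,3)->E->(0,4)
  grid max=2 at (0,3)
Step 2: ant0:(0,0)->E->(0,1) | ant1:(0,3)->E->(0,4) | ant2:(0,4)->W->(0,3)
  grid max=3 at (0,3)
Step 3: ant0:(0,1)->E->(0,2) | ant1:(0,4)->W->(0,3) | ant2:(0,3)->E->(0,4)
  grid max=4 at (0,3)

(0,2) (0,3) (0,4)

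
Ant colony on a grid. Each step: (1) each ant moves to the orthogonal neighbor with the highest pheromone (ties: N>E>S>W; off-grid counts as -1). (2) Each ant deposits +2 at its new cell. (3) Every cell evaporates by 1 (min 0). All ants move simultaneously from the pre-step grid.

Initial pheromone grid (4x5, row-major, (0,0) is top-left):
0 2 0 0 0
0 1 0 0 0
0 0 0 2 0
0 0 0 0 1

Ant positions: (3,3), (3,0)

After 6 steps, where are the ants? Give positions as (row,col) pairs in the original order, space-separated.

Step 1: ant0:(3,3)->N->(2,3) | ant1:(3,0)->N->(2,0)
  grid max=3 at (2,3)
Step 2: ant0:(2,3)->N->(1,3) | ant1:(2,0)->N->(1,0)
  grid max=2 at (2,3)
Step 3: ant0:(1,3)->S->(2,3) | ant1:(1,0)->N->(0,0)
  grid max=3 at (2,3)
Step 4: ant0:(2,3)->N->(1,3) | ant1:(0,0)->E->(0,1)
  grid max=2 at (2,3)
Step 5: ant0:(1,3)->S->(2,3) | ant1:(0,1)->E->(0,2)
  grid max=3 at (2,3)
Step 6: ant0:(2,3)->N->(1,3) | ant1:(0,2)->E->(0,3)
  grid max=2 at (2,3)

(1,3) (0,3)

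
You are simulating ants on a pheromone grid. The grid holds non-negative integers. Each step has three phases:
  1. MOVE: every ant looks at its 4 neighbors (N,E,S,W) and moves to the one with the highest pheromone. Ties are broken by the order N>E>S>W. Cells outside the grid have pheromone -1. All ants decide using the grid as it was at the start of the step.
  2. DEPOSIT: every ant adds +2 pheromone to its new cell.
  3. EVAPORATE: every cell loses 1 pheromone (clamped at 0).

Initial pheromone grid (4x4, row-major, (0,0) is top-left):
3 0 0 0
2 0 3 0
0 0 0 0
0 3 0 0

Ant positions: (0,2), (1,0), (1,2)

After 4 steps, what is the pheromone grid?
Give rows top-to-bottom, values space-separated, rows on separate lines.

After step 1: ants at (1,2),(0,0),(0,2)
  4 0 1 0
  1 0 4 0
  0 0 0 0
  0 2 0 0
After step 2: ants at (0,2),(1,0),(1,2)
  3 0 2 0
  2 0 5 0
  0 0 0 0
  0 1 0 0
After step 3: ants at (1,2),(0,0),(0,2)
  4 0 3 0
  1 0 6 0
  0 0 0 0
  0 0 0 0
After step 4: ants at (0,2),(1,0),(1,2)
  3 0 4 0
  2 0 7 0
  0 0 0 0
  0 0 0 0

3 0 4 0
2 0 7 0
0 0 0 0
0 0 0 0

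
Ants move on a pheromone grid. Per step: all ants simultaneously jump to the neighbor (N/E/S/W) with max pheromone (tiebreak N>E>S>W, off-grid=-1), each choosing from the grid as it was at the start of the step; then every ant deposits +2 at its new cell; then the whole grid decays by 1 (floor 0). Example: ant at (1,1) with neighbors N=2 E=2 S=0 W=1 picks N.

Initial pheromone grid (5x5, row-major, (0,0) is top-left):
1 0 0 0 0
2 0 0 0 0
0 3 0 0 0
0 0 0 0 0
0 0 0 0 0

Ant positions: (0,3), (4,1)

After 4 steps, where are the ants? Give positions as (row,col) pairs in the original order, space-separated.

Step 1: ant0:(0,3)->E->(0,4) | ant1:(4,1)->N->(3,1)
  grid max=2 at (2,1)
Step 2: ant0:(0,4)->S->(1,4) | ant1:(3,1)->N->(2,1)
  grid max=3 at (2,1)
Step 3: ant0:(1,4)->N->(0,4) | ant1:(2,1)->N->(1,1)
  grid max=2 at (2,1)
Step 4: ant0:(0,4)->S->(1,4) | ant1:(1,1)->S->(2,1)
  grid max=3 at (2,1)

(1,4) (2,1)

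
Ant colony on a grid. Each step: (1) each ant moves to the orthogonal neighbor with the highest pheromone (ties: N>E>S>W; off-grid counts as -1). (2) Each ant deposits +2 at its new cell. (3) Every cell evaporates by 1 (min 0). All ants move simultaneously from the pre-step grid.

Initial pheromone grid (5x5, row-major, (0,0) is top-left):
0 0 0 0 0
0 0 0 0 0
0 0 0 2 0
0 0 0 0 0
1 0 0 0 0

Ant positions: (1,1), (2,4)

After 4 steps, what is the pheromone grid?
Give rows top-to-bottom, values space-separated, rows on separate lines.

After step 1: ants at (0,1),(2,3)
  0 1 0 0 0
  0 0 0 0 0
  0 0 0 3 0
  0 0 0 0 0
  0 0 0 0 0
After step 2: ants at (0,2),(1,3)
  0 0 1 0 0
  0 0 0 1 0
  0 0 0 2 0
  0 0 0 0 0
  0 0 0 0 0
After step 3: ants at (0,3),(2,3)
  0 0 0 1 0
  0 0 0 0 0
  0 0 0 3 0
  0 0 0 0 0
  0 0 0 0 0
After step 4: ants at (0,4),(1,3)
  0 0 0 0 1
  0 0 0 1 0
  0 0 0 2 0
  0 0 0 0 0
  0 0 0 0 0

0 0 0 0 1
0 0 0 1 0
0 0 0 2 0
0 0 0 0 0
0 0 0 0 0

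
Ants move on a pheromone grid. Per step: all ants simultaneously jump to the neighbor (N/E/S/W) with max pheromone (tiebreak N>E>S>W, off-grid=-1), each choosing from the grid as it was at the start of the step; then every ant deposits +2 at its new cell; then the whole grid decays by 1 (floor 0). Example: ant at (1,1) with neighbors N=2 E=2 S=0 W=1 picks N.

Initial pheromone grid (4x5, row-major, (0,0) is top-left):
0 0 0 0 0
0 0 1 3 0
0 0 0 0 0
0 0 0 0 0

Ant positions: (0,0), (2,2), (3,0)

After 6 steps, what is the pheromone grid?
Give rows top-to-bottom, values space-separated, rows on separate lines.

After step 1: ants at (0,1),(1,2),(2,0)
  0 1 0 0 0
  0 0 2 2 0
  1 0 0 0 0
  0 0 0 0 0
After step 2: ants at (0,2),(1,3),(1,0)
  0 0 1 0 0
  1 0 1 3 0
  0 0 0 0 0
  0 0 0 0 0
After step 3: ants at (1,2),(1,2),(0,0)
  1 0 0 0 0
  0 0 4 2 0
  0 0 0 0 0
  0 0 0 0 0
After step 4: ants at (1,3),(1,3),(0,1)
  0 1 0 0 0
  0 0 3 5 0
  0 0 0 0 0
  0 0 0 0 0
After step 5: ants at (1,2),(1,2),(0,2)
  0 0 1 0 0
  0 0 6 4 0
  0 0 0 0 0
  0 0 0 0 0
After step 6: ants at (1,3),(1,3),(1,2)
  0 0 0 0 0
  0 0 7 7 0
  0 0 0 0 0
  0 0 0 0 0

0 0 0 0 0
0 0 7 7 0
0 0 0 0 0
0 0 0 0 0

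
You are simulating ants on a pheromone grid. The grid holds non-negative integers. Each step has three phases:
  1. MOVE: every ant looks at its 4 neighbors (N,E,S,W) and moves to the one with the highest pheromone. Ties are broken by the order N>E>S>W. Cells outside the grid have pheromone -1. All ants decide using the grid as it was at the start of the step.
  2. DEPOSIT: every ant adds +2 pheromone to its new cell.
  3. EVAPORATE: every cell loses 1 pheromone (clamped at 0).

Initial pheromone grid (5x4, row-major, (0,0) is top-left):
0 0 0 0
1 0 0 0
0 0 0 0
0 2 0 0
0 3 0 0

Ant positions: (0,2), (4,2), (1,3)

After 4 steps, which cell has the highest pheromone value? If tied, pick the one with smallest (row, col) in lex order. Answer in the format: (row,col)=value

Answer: (1,3)=5

Derivation:
Step 1: ant0:(0,2)->E->(0,3) | ant1:(4,2)->W->(4,1) | ant2:(1,3)->N->(0,3)
  grid max=4 at (4,1)
Step 2: ant0:(0,3)->S->(1,3) | ant1:(4,1)->N->(3,1) | ant2:(0,3)->S->(1,3)
  grid max=3 at (1,3)
Step 3: ant0:(1,3)->N->(0,3) | ant1:(3,1)->S->(4,1) | ant2:(1,3)->N->(0,3)
  grid max=5 at (0,3)
Step 4: ant0:(0,3)->S->(1,3) | ant1:(4,1)->N->(3,1) | ant2:(0,3)->S->(1,3)
  grid max=5 at (1,3)
Final grid:
  0 0 0 4
  0 0 0 5
  0 0 0 0
  0 2 0 0
  0 3 0 0
Max pheromone 5 at (1,3)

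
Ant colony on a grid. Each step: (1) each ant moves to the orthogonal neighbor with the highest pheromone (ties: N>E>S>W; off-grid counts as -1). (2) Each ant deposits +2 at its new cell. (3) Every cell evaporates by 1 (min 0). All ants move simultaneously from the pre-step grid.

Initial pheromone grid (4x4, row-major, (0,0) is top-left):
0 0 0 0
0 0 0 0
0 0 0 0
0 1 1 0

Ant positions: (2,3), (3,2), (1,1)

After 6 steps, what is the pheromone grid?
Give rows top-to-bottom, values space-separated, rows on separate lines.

After step 1: ants at (1,3),(3,1),(0,1)
  0 1 0 0
  0 0 0 1
  0 0 0 0
  0 2 0 0
After step 2: ants at (0,3),(2,1),(0,2)
  0 0 1 1
  0 0 0 0
  0 1 0 0
  0 1 0 0
After step 3: ants at (0,2),(3,1),(0,3)
  0 0 2 2
  0 0 0 0
  0 0 0 0
  0 2 0 0
After step 4: ants at (0,3),(2,1),(0,2)
  0 0 3 3
  0 0 0 0
  0 1 0 0
  0 1 0 0
After step 5: ants at (0,2),(3,1),(0,3)
  0 0 4 4
  0 0 0 0
  0 0 0 0
  0 2 0 0
After step 6: ants at (0,3),(2,1),(0,2)
  0 0 5 5
  0 0 0 0
  0 1 0 0
  0 1 0 0

0 0 5 5
0 0 0 0
0 1 0 0
0 1 0 0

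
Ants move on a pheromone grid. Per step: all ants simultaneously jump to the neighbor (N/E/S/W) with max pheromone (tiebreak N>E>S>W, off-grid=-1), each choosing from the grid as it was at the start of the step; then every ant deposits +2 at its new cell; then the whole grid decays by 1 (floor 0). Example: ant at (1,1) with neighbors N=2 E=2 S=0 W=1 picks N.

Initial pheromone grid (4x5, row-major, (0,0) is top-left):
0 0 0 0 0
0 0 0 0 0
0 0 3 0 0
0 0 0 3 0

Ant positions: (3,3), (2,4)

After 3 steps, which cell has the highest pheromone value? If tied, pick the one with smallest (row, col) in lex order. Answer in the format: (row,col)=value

Answer: (3,3)=2

Derivation:
Step 1: ant0:(3,3)->N->(2,3) | ant1:(2,4)->N->(1,4)
  grid max=2 at (2,2)
Step 2: ant0:(2,3)->S->(3,3) | ant1:(1,4)->N->(0,4)
  grid max=3 at (3,3)
Step 3: ant0:(3,3)->N->(2,3) | ant1:(0,4)->S->(1,4)
  grid max=2 at (3,3)
Final grid:
  0 0 0 0 0
  0 0 0 0 1
  0 0 0 1 0
  0 0 0 2 0
Max pheromone 2 at (3,3)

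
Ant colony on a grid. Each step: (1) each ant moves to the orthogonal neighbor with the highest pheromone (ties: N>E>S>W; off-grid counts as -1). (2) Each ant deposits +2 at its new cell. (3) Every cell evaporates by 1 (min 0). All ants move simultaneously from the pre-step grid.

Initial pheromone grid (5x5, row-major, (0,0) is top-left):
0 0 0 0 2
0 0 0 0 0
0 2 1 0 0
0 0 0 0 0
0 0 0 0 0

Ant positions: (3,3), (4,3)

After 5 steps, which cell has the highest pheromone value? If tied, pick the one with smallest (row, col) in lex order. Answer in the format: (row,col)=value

Step 1: ant0:(3,3)->N->(2,3) | ant1:(4,3)->N->(3,3)
  grid max=1 at (0,4)
Step 2: ant0:(2,3)->S->(3,3) | ant1:(3,3)->N->(2,3)
  grid max=2 at (2,3)
Step 3: ant0:(3,3)->N->(2,3) | ant1:(2,3)->S->(3,3)
  grid max=3 at (2,3)
Step 4: ant0:(2,3)->S->(3,3) | ant1:(3,3)->N->(2,3)
  grid max=4 at (2,3)
Step 5: ant0:(3,3)->N->(2,3) | ant1:(2,3)->S->(3,3)
  grid max=5 at (2,3)
Final grid:
  0 0 0 0 0
  0 0 0 0 0
  0 0 0 5 0
  0 0 0 5 0
  0 0 0 0 0
Max pheromone 5 at (2,3)

Answer: (2,3)=5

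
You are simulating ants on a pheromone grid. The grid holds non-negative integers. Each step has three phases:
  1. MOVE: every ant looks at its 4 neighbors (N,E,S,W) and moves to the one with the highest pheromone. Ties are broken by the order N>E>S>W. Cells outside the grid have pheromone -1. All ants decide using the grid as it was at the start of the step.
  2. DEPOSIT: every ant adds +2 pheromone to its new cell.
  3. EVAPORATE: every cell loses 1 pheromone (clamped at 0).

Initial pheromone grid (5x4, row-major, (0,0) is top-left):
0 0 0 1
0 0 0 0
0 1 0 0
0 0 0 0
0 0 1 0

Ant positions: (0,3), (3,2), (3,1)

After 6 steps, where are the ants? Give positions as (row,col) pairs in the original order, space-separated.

Step 1: ant0:(0,3)->S->(1,3) | ant1:(3,2)->S->(4,2) | ant2:(3,1)->N->(2,1)
  grid max=2 at (2,1)
Step 2: ant0:(1,3)->N->(0,3) | ant1:(4,2)->N->(3,2) | ant2:(2,1)->N->(1,1)
  grid max=1 at (0,3)
Step 3: ant0:(0,3)->S->(1,3) | ant1:(3,2)->S->(4,2) | ant2:(1,1)->S->(2,1)
  grid max=2 at (2,1)
Step 4: ant0:(1,3)->N->(0,3) | ant1:(4,2)->N->(3,2) | ant2:(2,1)->N->(1,1)
  grid max=1 at (0,3)
Step 5: ant0:(0,3)->S->(1,3) | ant1:(3,2)->S->(4,2) | ant2:(1,1)->S->(2,1)
  grid max=2 at (2,1)
Step 6: ant0:(1,3)->N->(0,3) | ant1:(4,2)->N->(3,2) | ant2:(2,1)->N->(1,1)
  grid max=1 at (0,3)

(0,3) (3,2) (1,1)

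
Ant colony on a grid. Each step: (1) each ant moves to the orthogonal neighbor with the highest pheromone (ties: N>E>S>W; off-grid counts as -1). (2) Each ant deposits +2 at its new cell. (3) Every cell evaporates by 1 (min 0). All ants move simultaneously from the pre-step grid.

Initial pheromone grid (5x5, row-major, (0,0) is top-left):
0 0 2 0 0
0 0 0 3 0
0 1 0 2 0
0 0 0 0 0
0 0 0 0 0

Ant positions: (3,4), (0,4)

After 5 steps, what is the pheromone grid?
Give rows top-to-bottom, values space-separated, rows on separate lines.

After step 1: ants at (2,4),(1,4)
  0 0 1 0 0
  0 0 0 2 1
  0 0 0 1 1
  0 0 0 0 0
  0 0 0 0 0
After step 2: ants at (1,4),(1,3)
  0 0 0 0 0
  0 0 0 3 2
  0 0 0 0 0
  0 0 0 0 0
  0 0 0 0 0
After step 3: ants at (1,3),(1,4)
  0 0 0 0 0
  0 0 0 4 3
  0 0 0 0 0
  0 0 0 0 0
  0 0 0 0 0
After step 4: ants at (1,4),(1,3)
  0 0 0 0 0
  0 0 0 5 4
  0 0 0 0 0
  0 0 0 0 0
  0 0 0 0 0
After step 5: ants at (1,3),(1,4)
  0 0 0 0 0
  0 0 0 6 5
  0 0 0 0 0
  0 0 0 0 0
  0 0 0 0 0

0 0 0 0 0
0 0 0 6 5
0 0 0 0 0
0 0 0 0 0
0 0 0 0 0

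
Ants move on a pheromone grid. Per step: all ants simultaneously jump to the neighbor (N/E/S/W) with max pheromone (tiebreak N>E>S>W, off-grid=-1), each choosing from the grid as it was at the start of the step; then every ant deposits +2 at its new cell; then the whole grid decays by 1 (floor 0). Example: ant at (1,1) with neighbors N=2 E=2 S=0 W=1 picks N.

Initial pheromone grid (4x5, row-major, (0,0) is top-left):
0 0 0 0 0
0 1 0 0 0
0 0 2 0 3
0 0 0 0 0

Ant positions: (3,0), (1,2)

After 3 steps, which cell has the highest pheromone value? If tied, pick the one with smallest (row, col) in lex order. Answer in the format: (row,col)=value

Answer: (2,2)=3

Derivation:
Step 1: ant0:(3,0)->N->(2,0) | ant1:(1,2)->S->(2,2)
  grid max=3 at (2,2)
Step 2: ant0:(2,0)->N->(1,0) | ant1:(2,2)->N->(1,2)
  grid max=2 at (2,2)
Step 3: ant0:(1,0)->N->(0,0) | ant1:(1,2)->S->(2,2)
  grid max=3 at (2,2)
Final grid:
  1 0 0 0 0
  0 0 0 0 0
  0 0 3 0 0
  0 0 0 0 0
Max pheromone 3 at (2,2)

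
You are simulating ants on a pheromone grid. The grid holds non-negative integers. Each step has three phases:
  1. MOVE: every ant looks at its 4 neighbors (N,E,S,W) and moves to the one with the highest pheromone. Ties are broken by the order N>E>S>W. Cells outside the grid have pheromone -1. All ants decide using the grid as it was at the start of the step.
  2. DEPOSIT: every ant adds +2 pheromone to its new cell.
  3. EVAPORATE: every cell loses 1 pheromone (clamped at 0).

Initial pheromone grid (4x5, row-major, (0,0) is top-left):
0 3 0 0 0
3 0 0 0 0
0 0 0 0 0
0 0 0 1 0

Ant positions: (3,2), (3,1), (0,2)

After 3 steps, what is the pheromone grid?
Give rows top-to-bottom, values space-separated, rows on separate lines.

After step 1: ants at (3,3),(2,1),(0,1)
  0 4 0 0 0
  2 0 0 0 0
  0 1 0 0 0
  0 0 0 2 0
After step 2: ants at (2,3),(1,1),(0,2)
  0 3 1 0 0
  1 1 0 0 0
  0 0 0 1 0
  0 0 0 1 0
After step 3: ants at (3,3),(0,1),(0,1)
  0 6 0 0 0
  0 0 0 0 0
  0 0 0 0 0
  0 0 0 2 0

0 6 0 0 0
0 0 0 0 0
0 0 0 0 0
0 0 0 2 0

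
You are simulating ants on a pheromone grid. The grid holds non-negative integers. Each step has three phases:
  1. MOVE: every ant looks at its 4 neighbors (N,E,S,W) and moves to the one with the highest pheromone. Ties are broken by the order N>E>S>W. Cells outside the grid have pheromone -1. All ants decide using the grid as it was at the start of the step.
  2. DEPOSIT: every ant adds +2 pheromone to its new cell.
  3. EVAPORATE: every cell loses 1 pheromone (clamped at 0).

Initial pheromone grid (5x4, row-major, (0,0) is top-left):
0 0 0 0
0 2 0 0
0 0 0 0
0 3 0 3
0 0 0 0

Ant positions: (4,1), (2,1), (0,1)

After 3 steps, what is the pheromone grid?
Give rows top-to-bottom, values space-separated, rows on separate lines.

After step 1: ants at (3,1),(3,1),(1,1)
  0 0 0 0
  0 3 0 0
  0 0 0 0
  0 6 0 2
  0 0 0 0
After step 2: ants at (2,1),(2,1),(0,1)
  0 1 0 0
  0 2 0 0
  0 3 0 0
  0 5 0 1
  0 0 0 0
After step 3: ants at (3,1),(3,1),(1,1)
  0 0 0 0
  0 3 0 0
  0 2 0 0
  0 8 0 0
  0 0 0 0

0 0 0 0
0 3 0 0
0 2 0 0
0 8 0 0
0 0 0 0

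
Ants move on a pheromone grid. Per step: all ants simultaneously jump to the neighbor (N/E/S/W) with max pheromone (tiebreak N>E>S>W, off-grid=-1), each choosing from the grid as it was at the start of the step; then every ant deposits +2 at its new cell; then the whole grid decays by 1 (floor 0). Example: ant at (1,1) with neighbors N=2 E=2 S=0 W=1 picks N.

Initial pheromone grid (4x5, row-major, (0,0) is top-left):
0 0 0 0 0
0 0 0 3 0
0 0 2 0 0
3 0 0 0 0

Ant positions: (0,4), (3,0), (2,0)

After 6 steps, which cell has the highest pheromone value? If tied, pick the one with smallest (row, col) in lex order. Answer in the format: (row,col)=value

Step 1: ant0:(0,4)->S->(1,4) | ant1:(3,0)->N->(2,0) | ant2:(2,0)->S->(3,0)
  grid max=4 at (3,0)
Step 2: ant0:(1,4)->W->(1,3) | ant1:(2,0)->S->(3,0) | ant2:(3,0)->N->(2,0)
  grid max=5 at (3,0)
Step 3: ant0:(1,3)->N->(0,3) | ant1:(3,0)->N->(2,0) | ant2:(2,0)->S->(3,0)
  grid max=6 at (3,0)
Step 4: ant0:(0,3)->S->(1,3) | ant1:(2,0)->S->(3,0) | ant2:(3,0)->N->(2,0)
  grid max=7 at (3,0)
Step 5: ant0:(1,3)->N->(0,3) | ant1:(3,0)->N->(2,0) | ant2:(2,0)->S->(3,0)
  grid max=8 at (3,0)
Step 6: ant0:(0,3)->S->(1,3) | ant1:(2,0)->S->(3,0) | ant2:(3,0)->N->(2,0)
  grid max=9 at (3,0)
Final grid:
  0 0 0 0 0
  0 0 0 3 0
  6 0 0 0 0
  9 0 0 0 0
Max pheromone 9 at (3,0)

Answer: (3,0)=9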